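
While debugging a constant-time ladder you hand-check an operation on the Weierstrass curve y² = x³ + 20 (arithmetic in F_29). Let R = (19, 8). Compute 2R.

tangent at (19, 8): λ = (3·19² + 0)/(2·8) ≡ 10/16. 16⁻¹ ≡ 20 (mod 29) since 16·20 = 320 ≡ 1, so λ ≡ 10·20 ≡ 26.
  x = λ² - 19 - 19 = 676 - 38 ≡ 0; y = λ·(19 - 0) - 8 ≡ 22. → (0, 22)

(0, 22)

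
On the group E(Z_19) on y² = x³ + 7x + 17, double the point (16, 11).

tangent at (16, 11): λ = (3·16² + 7)/(2·11) ≡ 15/3. 3⁻¹ ≡ 13 (mod 19), so λ ≡ 15·13 ≡ 5.
  x = λ² - 16 - 16 = 25 - 32 ≡ 12; y = λ·(16 - 12) - 11 ≡ 9. → (12, 9)

(12, 9)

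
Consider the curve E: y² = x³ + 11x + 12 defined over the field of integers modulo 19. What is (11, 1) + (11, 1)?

(6, 3)

tangent at (11, 1): λ = (3·11² + 11)/(2·1) ≡ 13/2. 2⁻¹ ≡ 10 (mod 19), so λ ≡ 13·10 ≡ 16.
  x = λ² - 11 - 11 = 256 - 22 ≡ 6; y = λ·(11 - 6) - 1 ≡ 3. → (6, 3)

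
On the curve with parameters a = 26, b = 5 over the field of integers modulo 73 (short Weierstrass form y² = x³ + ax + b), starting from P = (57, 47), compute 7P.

Double-and-add on 7 = (111)₂. Start with P = (57, 47) for the leading 1-bit.
double: tangent at (57, 47): λ = (3·57² + 26)/(2·47) ≡ 64/21. 21⁻¹ ≡ 7 (mod 73), so λ ≡ 64·7 ≡ 10.
  x = λ² - 57 - 57 = 100 - 114 ≡ 59; y = λ·(57 - 59) - 47 ≡ 6. → (59, 6)
add P: (59, 6) + (57, 47). λ = (47 - 6)/(57 - 59) ≡ 41/71 mod 73. 71⁻¹ ≡ 36 (mod 73), so λ ≡ 16.
  x = λ² - 59 - 57 = 256 - 116 ≡ 67; y = λ·(59 - 67) - 6 ≡ 12. → (67, 12)
double: tangent at (67, 12): λ = (3·67² + 26)/(2·12) ≡ 61/24. 24⁻¹ ≡ 70 (mod 73), so λ ≡ 61·70 ≡ 36.
  x = λ² - 67 - 67 = 1296 - 134 ≡ 67; y = λ·(67 - 67) - 12 ≡ 61. → (67, 61)
add P: (67, 61) + (57, 47). λ = (47 - 61)/(57 - 67) ≡ 59/63 mod 73. 63⁻¹ ≡ 51 (mod 73) since 63·51 = 3213 ≡ 1, so λ ≡ 16.
  x = λ² - 67 - 57 = 256 - 124 ≡ 59; y = λ·(67 - 59) - 61 ≡ 67. → (59, 67)

(59, 67)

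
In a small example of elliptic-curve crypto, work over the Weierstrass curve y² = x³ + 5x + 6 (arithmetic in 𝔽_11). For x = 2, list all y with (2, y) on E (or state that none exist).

x³ + 5x + 6 = 24 ≡ 2 (mod 11).
2 is a non-residue mod 11; no y exists.

none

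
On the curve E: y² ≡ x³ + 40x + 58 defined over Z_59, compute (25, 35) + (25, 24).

O

The two points share x = 25 and their y-coordinates satisfy 35 + 24 ≡ 0 (mod 59), so they are inverses. Their sum is O.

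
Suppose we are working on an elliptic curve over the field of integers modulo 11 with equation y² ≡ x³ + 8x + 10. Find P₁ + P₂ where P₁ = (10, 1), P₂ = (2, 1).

(10, 10)

(10, 1) + (2, 1). λ = (1 - 1)/(2 - 10) ≡ 0/3 mod 11. 3⁻¹ ≡ 4 (mod 11), so λ ≡ 0.
  x = λ² - 10 - 2 = 0 - 12 ≡ 10; y = λ·(10 - 10) - 1 ≡ 10. → (10, 10)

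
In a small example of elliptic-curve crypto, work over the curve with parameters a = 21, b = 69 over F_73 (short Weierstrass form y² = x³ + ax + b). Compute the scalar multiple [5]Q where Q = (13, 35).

(60, 9)

Double-and-add on 5 = (101)₂. Start with Q = (13, 35) for the leading 1-bit.
double: tangent at (13, 35): λ = (3·13² + 21)/(2·35) ≡ 17/70. 70⁻¹ ≡ 24 (mod 73) since 70·24 = 1680 ≡ 1, so λ ≡ 17·24 ≡ 43.
  x = λ² - 13 - 13 = 1849 - 26 ≡ 71; y = λ·(13 - 71) - 35 ≡ 26. → (71, 26)
double: tangent at (71, 26): λ = (3·71² + 21)/(2·26) ≡ 33/52. 52⁻¹ ≡ 66 (mod 73) since 52·66 = 3432 ≡ 1, so λ ≡ 33·66 ≡ 61.
  x = λ² - 71 - 71 = 3721 - 142 ≡ 2; y = λ·(71 - 2) - 26 ≡ 22. → (2, 22)
add Q: (2, 22) + (13, 35). λ = (35 - 22)/(13 - 2) ≡ 13/11 mod 73. 11⁻¹ ≡ 20 (mod 73), so λ ≡ 41.
  x = λ² - 2 - 13 = 1681 - 15 ≡ 60; y = λ·(2 - 60) - 22 ≡ 9. → (60, 9)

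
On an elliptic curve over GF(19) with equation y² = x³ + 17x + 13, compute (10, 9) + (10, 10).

O

The two points share x = 10 and their y-coordinates satisfy 9 + 10 ≡ 0 (mod 19), so they are inverses. Their sum is O.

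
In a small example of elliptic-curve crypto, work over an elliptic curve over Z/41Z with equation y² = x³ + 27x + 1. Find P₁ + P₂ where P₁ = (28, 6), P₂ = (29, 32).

(28, 6) + (29, 32). λ = (32 - 6)/(29 - 28) ≡ 26/1 mod 41. 1⁻¹ ≡ 1 (mod 41), so λ ≡ 26.
  x = λ² - 28 - 29 = 676 - 57 ≡ 4; y = λ·(28 - 4) - 6 ≡ 3. → (4, 3)

(4, 3)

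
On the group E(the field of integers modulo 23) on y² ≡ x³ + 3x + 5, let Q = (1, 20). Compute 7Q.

Double-and-add on 7 = (111)₂. Start with Q = (1, 20) for the leading 1-bit.
double: tangent at (1, 20): λ = (3·1² + 3)/(2·20) ≡ 6/17. 17⁻¹ ≡ 19 (mod 23) since 17·19 = 323 ≡ 1, so λ ≡ 6·19 ≡ 22.
  x = λ² - 1 - 1 = 484 - 2 ≡ 22; y = λ·(1 - 22) - 20 ≡ 1. → (22, 1)
add Q: (22, 1) + (1, 20). λ = (20 - 1)/(1 - 22) ≡ 19/2 mod 23. 2⁻¹ ≡ 12 (mod 23), so λ ≡ 21.
  x = λ² - 22 - 1 = 441 - 23 ≡ 4; y = λ·(22 - 4) - 1 ≡ 9. → (4, 9)
double: tangent at (4, 9): λ = (3·4² + 3)/(2·9) ≡ 5/18. 18⁻¹ ≡ 9 (mod 23), so λ ≡ 5·9 ≡ 22.
  x = λ² - 4 - 4 = 484 - 8 ≡ 16; y = λ·(4 - 16) - 9 ≡ 3. → (16, 3)
add Q: (16, 3) + (1, 20). λ = (20 - 3)/(1 - 16) ≡ 17/8 mod 23. 8⁻¹ ≡ 3 (mod 23) since 8·3 = 24 ≡ 1, so λ ≡ 5.
  x = λ² - 16 - 1 = 25 - 17 ≡ 8; y = λ·(16 - 8) - 3 ≡ 14. → (8, 14)

(8, 14)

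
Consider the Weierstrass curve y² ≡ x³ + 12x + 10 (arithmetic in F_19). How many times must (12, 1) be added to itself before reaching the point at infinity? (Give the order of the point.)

2P: tangent at (12, 1): λ = (3·12² + 12)/(2·1) ≡ 7/2. 2⁻¹ ≡ 10 (mod 19), so λ ≡ 7·10 ≡ 13.
  x = λ² - 12 - 12 = 169 - 24 ≡ 12; y = λ·(12 - 12) - 1 ≡ 18. → (12, 18)
3P: (12, 18) + (12, 1): same x and y₁ ≡ -y₂, so the sum is the point at infinity.
3P = the point at infinity, so the order is 3.

3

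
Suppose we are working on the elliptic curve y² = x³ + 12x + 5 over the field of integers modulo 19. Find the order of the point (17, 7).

2P: tangent at (17, 7): λ = (3·17² + 12)/(2·7) ≡ 5/14. 14⁻¹ ≡ 15 (mod 19), so λ ≡ 5·15 ≡ 18.
  x = λ² - 17 - 17 = 324 - 34 ≡ 5; y = λ·(17 - 5) - 7 ≡ 0. → (5, 0)
3P: (5, 0) + (17, 7). λ = (7 - 0)/(17 - 5) ≡ 7/12 mod 19. 12⁻¹ ≡ 8 (mod 19), so λ ≡ 18.
  x = λ² - 5 - 17 = 324 - 22 ≡ 17; y = λ·(5 - 17) - 0 ≡ 12. → (17, 12)
4P: (17, 12) + (17, 7): same x and y₁ ≡ -y₂, so the sum is ∞.
4P = ∞, so the order is 4.

4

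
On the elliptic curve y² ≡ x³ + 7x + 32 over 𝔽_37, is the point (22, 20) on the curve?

y² = 20² ≡ 30; x³ + 7x + 32 = 10834 ≡ 30 (mod 37). 30 = 30.

yes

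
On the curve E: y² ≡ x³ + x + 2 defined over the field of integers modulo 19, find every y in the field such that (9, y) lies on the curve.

x³ + 1x + 2 = 740 ≡ 18 (mod 19).
18 is a non-residue mod 19; no y exists.

none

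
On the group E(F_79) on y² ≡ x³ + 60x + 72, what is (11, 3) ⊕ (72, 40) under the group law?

(19, 31)

(11, 3) + (72, 40). λ = (40 - 3)/(72 - 11) ≡ 37/61 mod 79. 61⁻¹ ≡ 57 (mod 79), so λ ≡ 55.
  x = λ² - 11 - 72 = 3025 - 83 ≡ 19; y = λ·(11 - 19) - 3 ≡ 31. → (19, 31)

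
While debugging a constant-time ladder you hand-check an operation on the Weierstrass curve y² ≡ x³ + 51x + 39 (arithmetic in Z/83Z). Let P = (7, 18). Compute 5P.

(57, 12)

Repeated addition: build up to 5P.
2P: tangent at (7, 18): λ = (3·7² + 51)/(2·18) ≡ 32/36. 36⁻¹ ≡ 30 (mod 83), so λ ≡ 32·30 ≡ 47.
  x = λ² - 7 - 7 = 2209 - 14 ≡ 37; y = λ·(7 - 37) - 18 ≡ 66. → (37, 66)
3P: (37, 66) + (7, 18). λ = (18 - 66)/(7 - 37) ≡ 35/53 mod 83. 53⁻¹ ≡ 47 (mod 83), so λ ≡ 68.
  x = λ² - 37 - 7 = 4624 - 44 ≡ 15; y = λ·(37 - 15) - 66 ≡ 19. → (15, 19)
4P: (15, 19) + (7, 18). λ = (18 - 19)/(7 - 15) ≡ 82/75 mod 83. 75⁻¹ ≡ 31 (mod 83) since 75·31 = 2325 ≡ 1, so λ ≡ 52.
  x = λ² - 15 - 7 = 2704 - 22 ≡ 26; y = λ·(15 - 26) - 19 ≡ 73. → (26, 73)
5P: (26, 73) + (7, 18). λ = (18 - 73)/(7 - 26) ≡ 28/64 mod 83. 64⁻¹ ≡ 48 (mod 83) since 64·48 = 3072 ≡ 1, so λ ≡ 16.
  x = λ² - 26 - 7 = 256 - 33 ≡ 57; y = λ·(26 - 57) - 73 ≡ 12. → (57, 12)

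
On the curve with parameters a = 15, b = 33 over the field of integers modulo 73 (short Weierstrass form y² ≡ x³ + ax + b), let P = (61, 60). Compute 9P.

(36, 61)

Double-and-add on 9 = (1001)₂. Start with P = (61, 60) for the leading 1-bit.
double: tangent at (61, 60): λ = (3·61² + 15)/(2·60) ≡ 9/47. 47⁻¹ ≡ 14 (mod 73), so λ ≡ 9·14 ≡ 53.
  x = λ² - 61 - 61 = 2809 - 122 ≡ 59; y = λ·(61 - 59) - 60 ≡ 46. → (59, 46)
double: tangent at (59, 46): λ = (3·59² + 15)/(2·46) ≡ 19/19. 19⁻¹ ≡ 50 (mod 73), so λ ≡ 19·50 ≡ 1.
  x = λ² - 59 - 59 = 1 - 118 ≡ 29; y = λ·(59 - 29) - 46 ≡ 57. → (29, 57)
double: tangent at (29, 57): λ = (3·29² + 15)/(2·57) ≡ 56/41. 41⁻¹ ≡ 57 (mod 73), so λ ≡ 56·57 ≡ 53.
  x = λ² - 29 - 29 = 2809 - 58 ≡ 50; y = λ·(29 - 50) - 57 ≡ 71. → (50, 71)
add P: (50, 71) + (61, 60). λ = (60 - 71)/(61 - 50) ≡ 62/11 mod 73. 11⁻¹ ≡ 20 (mod 73) since 11·20 = 220 ≡ 1, so λ ≡ 72.
  x = λ² - 50 - 61 = 5184 - 111 ≡ 36; y = λ·(50 - 36) - 71 ≡ 61. → (36, 61)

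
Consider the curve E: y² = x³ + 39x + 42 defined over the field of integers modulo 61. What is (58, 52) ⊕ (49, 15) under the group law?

(56, 24)

(58, 52) + (49, 15). λ = (15 - 52)/(49 - 58) ≡ 24/52 mod 61. 52⁻¹ ≡ 27 (mod 61) since 52·27 = 1404 ≡ 1, so λ ≡ 38.
  x = λ² - 58 - 49 = 1444 - 107 ≡ 56; y = λ·(58 - 56) - 52 ≡ 24. → (56, 24)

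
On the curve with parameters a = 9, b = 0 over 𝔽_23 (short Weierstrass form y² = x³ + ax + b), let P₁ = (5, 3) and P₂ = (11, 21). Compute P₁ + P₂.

(5, 3) + (11, 21). λ = (21 - 3)/(11 - 5) ≡ 18/6 mod 23. 6⁻¹ ≡ 4 (mod 23), so λ ≡ 3.
  x = λ² - 5 - 11 = 9 - 16 ≡ 16; y = λ·(5 - 16) - 3 ≡ 10. → (16, 10)

(16, 10)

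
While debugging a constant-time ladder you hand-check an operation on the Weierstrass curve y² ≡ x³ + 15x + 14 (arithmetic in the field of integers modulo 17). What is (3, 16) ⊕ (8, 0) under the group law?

(4, 11)

(3, 16) + (8, 0). λ = (0 - 16)/(8 - 3) ≡ 1/5 mod 17. 5⁻¹ ≡ 7 (mod 17), so λ ≡ 7.
  x = λ² - 3 - 8 = 49 - 11 ≡ 4; y = λ·(3 - 4) - 16 ≡ 11. → (4, 11)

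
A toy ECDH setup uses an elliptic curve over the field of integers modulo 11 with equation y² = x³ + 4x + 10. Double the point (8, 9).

(9, 7)

tangent at (8, 9): λ = (3·8² + 4)/(2·9) ≡ 9/7. 7⁻¹ ≡ 8 (mod 11), so λ ≡ 9·8 ≡ 6.
  x = λ² - 8 - 8 = 36 - 16 ≡ 9; y = λ·(8 - 9) - 9 ≡ 7. → (9, 7)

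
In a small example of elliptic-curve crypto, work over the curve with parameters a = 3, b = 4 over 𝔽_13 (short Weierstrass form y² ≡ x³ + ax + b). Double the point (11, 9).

(0, 11)

tangent at (11, 9): λ = (3·11² + 3)/(2·9) ≡ 2/5. 5⁻¹ ≡ 8 (mod 13), so λ ≡ 2·8 ≡ 3.
  x = λ² - 11 - 11 = 9 - 22 ≡ 0; y = λ·(11 - 0) - 9 ≡ 11. → (0, 11)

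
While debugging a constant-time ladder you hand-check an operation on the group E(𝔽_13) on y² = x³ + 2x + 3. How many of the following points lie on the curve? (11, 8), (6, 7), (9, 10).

(11, 8): 8² ≡ 12, rhs ≡ 4 → off.
(6, 7): 7² ≡ 10, rhs ≡ 10 → on.
(9, 10): 10² ≡ 9, rhs ≡ 9 → on.

2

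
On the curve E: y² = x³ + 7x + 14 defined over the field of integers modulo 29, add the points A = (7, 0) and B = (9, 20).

(26, 13)

(7, 0) + (9, 20). λ = (20 - 0)/(9 - 7) ≡ 20/2 mod 29. 2⁻¹ ≡ 15 (mod 29) since 2·15 = 30 ≡ 1, so λ ≡ 10.
  x = λ² - 7 - 9 = 100 - 16 ≡ 26; y = λ·(7 - 26) - 0 ≡ 13. → (26, 13)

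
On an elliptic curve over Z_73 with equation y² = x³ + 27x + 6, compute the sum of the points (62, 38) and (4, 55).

(62, 38) + (4, 55). λ = (55 - 38)/(4 - 62) ≡ 17/15 mod 73. 15⁻¹ ≡ 39 (mod 73), so λ ≡ 6.
  x = λ² - 62 - 4 = 36 - 66 ≡ 43; y = λ·(62 - 43) - 38 ≡ 3. → (43, 3)

(43, 3)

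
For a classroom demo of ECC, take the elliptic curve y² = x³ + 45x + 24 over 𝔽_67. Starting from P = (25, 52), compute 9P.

(10, 0)

Repeated addition: build up to 9P.
2P: tangent at (25, 52): λ = (3·25² + 45)/(2·52) ≡ 44/37. 37⁻¹ ≡ 29 (mod 67) since 37·29 = 1073 ≡ 1, so λ ≡ 44·29 ≡ 3.
  x = λ² - 25 - 25 = 9 - 50 ≡ 26; y = λ·(25 - 26) - 52 ≡ 12. → (26, 12)
3P: (26, 12) + (25, 52). λ = (52 - 12)/(25 - 26) ≡ 40/66 mod 67. 66⁻¹ ≡ 66 (mod 67), so λ ≡ 27.
  x = λ² - 26 - 25 = 729 - 51 ≡ 8; y = λ·(26 - 8) - 12 ≡ 5. → (8, 5)
4P: (8, 5) + (25, 52). λ = (52 - 5)/(25 - 8) ≡ 47/17 mod 67. 17⁻¹ ≡ 4 (mod 67) since 17·4 = 68 ≡ 1, so λ ≡ 54.
  x = λ² - 8 - 25 = 2916 - 33 ≡ 2; y = λ·(8 - 2) - 5 ≡ 51. → (2, 51)
5P: (2, 51) + (25, 52). λ = (52 - 51)/(25 - 2) ≡ 1/23 mod 67. 23⁻¹ ≡ 35 (mod 67), so λ ≡ 35.
  x = λ² - 2 - 25 = 1225 - 27 ≡ 59; y = λ·(2 - 59) - 51 ≡ 31. → (59, 31)
6P: (59, 31) + (25, 52). λ = (52 - 31)/(25 - 59) ≡ 21/33 mod 67. 33⁻¹ ≡ 65 (mod 67) since 33·65 = 2145 ≡ 1, so λ ≡ 25.
  x = λ² - 59 - 25 = 625 - 84 ≡ 5; y = λ·(59 - 5) - 31 ≡ 46. → (5, 46)
7P: (5, 46) + (25, 52). λ = (52 - 46)/(25 - 5) ≡ 6/20 mod 67. 20⁻¹ ≡ 57 (mod 67) since 20·57 = 1140 ≡ 1, so λ ≡ 7.
  x = λ² - 5 - 25 = 49 - 30 ≡ 19; y = λ·(5 - 19) - 46 ≡ 57. → (19, 57)
8P: (19, 57) + (25, 52). λ = (52 - 57)/(25 - 19) ≡ 62/6 mod 67. 6⁻¹ ≡ 56 (mod 67) since 6·56 = 336 ≡ 1, so λ ≡ 55.
  x = λ² - 19 - 25 = 3025 - 44 ≡ 33; y = λ·(19 - 33) - 57 ≡ 44. → (33, 44)
9P: (33, 44) + (25, 52). λ = (52 - 44)/(25 - 33) ≡ 8/59 mod 67. 59⁻¹ ≡ 25 (mod 67) since 59·25 = 1475 ≡ 1, so λ ≡ 66.
  x = λ² - 33 - 25 = 4356 - 58 ≡ 10; y = λ·(33 - 10) - 44 ≡ 0. → (10, 0)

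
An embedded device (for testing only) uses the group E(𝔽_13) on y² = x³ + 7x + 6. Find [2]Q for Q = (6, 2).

tangent at (6, 2): λ = (3·6² + 7)/(2·2) ≡ 11/4. 4⁻¹ ≡ 10 (mod 13), so λ ≡ 11·10 ≡ 6.
  x = λ² - 6 - 6 = 36 - 12 ≡ 11; y = λ·(6 - 11) - 2 ≡ 7. → (11, 7)

(11, 7)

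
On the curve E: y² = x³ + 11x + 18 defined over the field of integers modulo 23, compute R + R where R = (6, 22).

tangent at (6, 22): λ = (3·6² + 11)/(2·22) ≡ 4/21. 21⁻¹ ≡ 11 (mod 23) since 21·11 = 231 ≡ 1, so λ ≡ 4·11 ≡ 21.
  x = λ² - 6 - 6 = 441 - 12 ≡ 15; y = λ·(6 - 15) - 22 ≡ 19. → (15, 19)

(15, 19)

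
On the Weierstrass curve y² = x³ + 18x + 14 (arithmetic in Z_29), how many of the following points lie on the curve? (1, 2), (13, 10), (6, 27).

(1, 2): 2² ≡ 4, rhs ≡ 4 → on.
(13, 10): 10² ≡ 13, rhs ≡ 9 → off.
(6, 27): 27² ≡ 4, rhs ≡ 19 → off.

1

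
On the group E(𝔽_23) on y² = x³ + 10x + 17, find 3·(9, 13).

Write G = (9, 13).
Repeated addition: build up to 3G.
2G: tangent at (9, 13): λ = (3·9² + 10)/(2·13) ≡ 0/3. 3⁻¹ ≡ 8 (mod 23) since 3·8 = 24 ≡ 1, so λ ≡ 0·8 ≡ 0.
  x = λ² - 9 - 9 = 0 - 18 ≡ 5; y = λ·(9 - 5) - 13 ≡ 10. → (5, 10)
3G: (5, 10) + (9, 13). λ = (13 - 10)/(9 - 5) ≡ 3/4 mod 23. 4⁻¹ ≡ 6 (mod 23), so λ ≡ 18.
  x = λ² - 5 - 9 = 324 - 14 ≡ 11; y = λ·(5 - 11) - 10 ≡ 20. → (11, 20)

(11, 20)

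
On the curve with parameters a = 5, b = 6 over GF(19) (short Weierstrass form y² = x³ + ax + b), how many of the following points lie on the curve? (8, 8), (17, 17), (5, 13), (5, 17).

(8, 8): 8² ≡ 7, rhs ≡ 7 → on.
(17, 17): 17² ≡ 4, rhs ≡ 7 → off.
(5, 13): 13² ≡ 17, rhs ≡ 4 → off.
(5, 17): 17² ≡ 4, rhs ≡ 4 → on.

2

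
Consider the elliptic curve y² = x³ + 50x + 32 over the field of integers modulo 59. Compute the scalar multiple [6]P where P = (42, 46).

(6, 31)

Repeated addition: build up to 6P.
2P: tangent at (42, 46): λ = (3·42² + 50)/(2·46) ≡ 32/33. 33⁻¹ ≡ 34 (mod 59), so λ ≡ 32·34 ≡ 26.
  x = λ² - 42 - 42 = 676 - 84 ≡ 2; y = λ·(42 - 2) - 46 ≡ 50. → (2, 50)
3P: (2, 50) + (42, 46). λ = (46 - 50)/(42 - 2) ≡ 55/40 mod 59. 40⁻¹ ≡ 31 (mod 59), so λ ≡ 53.
  x = λ² - 2 - 42 = 2809 - 44 ≡ 51; y = λ·(2 - 51) - 50 ≡ 8. → (51, 8)
4P: (51, 8) + (42, 46). λ = (46 - 8)/(42 - 51) ≡ 38/50 mod 59. 50⁻¹ ≡ 13 (mod 59) since 50·13 = 650 ≡ 1, so λ ≡ 22.
  x = λ² - 51 - 42 = 484 - 93 ≡ 37; y = λ·(51 - 37) - 8 ≡ 5. → (37, 5)
5P: (37, 5) + (42, 46). λ = (46 - 5)/(42 - 37) ≡ 41/5 mod 59. 5⁻¹ ≡ 12 (mod 59), so λ ≡ 20.
  x = λ² - 37 - 42 = 400 - 79 ≡ 26; y = λ·(37 - 26) - 5 ≡ 38. → (26, 38)
6P: (26, 38) + (42, 46). λ = (46 - 38)/(42 - 26) ≡ 8/16 mod 59. 16⁻¹ ≡ 48 (mod 59), so λ ≡ 30.
  x = λ² - 26 - 42 = 900 - 68 ≡ 6; y = λ·(26 - 6) - 38 ≡ 31. → (6, 31)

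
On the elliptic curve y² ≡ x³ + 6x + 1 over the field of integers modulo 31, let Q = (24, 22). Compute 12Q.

Double-and-add on 12 = (1100)₂. Start with Q = (24, 22) for the leading 1-bit.
double: tangent at (24, 22): λ = (3·24² + 6)/(2·22) ≡ 29/13. 13⁻¹ ≡ 12 (mod 31), so λ ≡ 29·12 ≡ 7.
  x = λ² - 24 - 24 = 49 - 48 ≡ 1; y = λ·(24 - 1) - 22 ≡ 15. → (1, 15)
add Q: (1, 15) + (24, 22). λ = (22 - 15)/(24 - 1) ≡ 7/23 mod 31. 23⁻¹ ≡ 27 (mod 31), so λ ≡ 3.
  x = λ² - 1 - 24 = 9 - 25 ≡ 15; y = λ·(1 - 15) - 15 ≡ 5. → (15, 5)
double: tangent at (15, 5): λ = (3·15² + 6)/(2·5) ≡ 30/10. 10⁻¹ ≡ 28 (mod 31), so λ ≡ 30·28 ≡ 3.
  x = λ² - 15 - 15 = 9 - 30 ≡ 10; y = λ·(15 - 10) - 5 ≡ 10. → (10, 10)
double: tangent at (10, 10): λ = (3·10² + 6)/(2·10) ≡ 27/20. 20⁻¹ ≡ 14 (mod 31) since 20·14 = 280 ≡ 1, so λ ≡ 27·14 ≡ 6.
  x = λ² - 10 - 10 = 36 - 20 ≡ 16; y = λ·(10 - 16) - 10 ≡ 16. → (16, 16)

(16, 16)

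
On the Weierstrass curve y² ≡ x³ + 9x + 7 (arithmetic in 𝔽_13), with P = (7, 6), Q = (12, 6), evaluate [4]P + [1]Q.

(12, 7)

First 4P:
Repeated addition: build up to 4P.
2P: tangent at (7, 6): λ = (3·7² + 9)/(2·6) ≡ 0/12. 12⁻¹ ≡ 12 (mod 13), so λ ≡ 0·12 ≡ 0.
  x = λ² - 7 - 7 = 0 - 14 ≡ 12; y = λ·(7 - 12) - 6 ≡ 7. → (12, 7)
3P: (12, 7) + (7, 6). λ = (6 - 7)/(7 - 12) ≡ 12/8 mod 13. 8⁻¹ ≡ 5 (mod 13), so λ ≡ 8.
  x = λ² - 12 - 7 = 64 - 19 ≡ 6; y = λ·(12 - 6) - 7 ≡ 2. → (6, 2)
4P: (6, 2) + (7, 6). λ = (6 - 2)/(7 - 6) ≡ 4/1 mod 13. 1⁻¹ ≡ 1 (mod 13) since 1·1 = 1 ≡ 1, so λ ≡ 4.
  x = λ² - 6 - 7 = 16 - 13 ≡ 3; y = λ·(6 - 3) - 2 ≡ 10. → (3, 10)
4P = (3, 10).
Finally 4P + Q:
(3, 10) + (12, 6). λ = (6 - 10)/(12 - 3) ≡ 9/9 mod 13. 9⁻¹ ≡ 3 (mod 13), so λ ≡ 1.
  x = λ² - 3 - 12 = 1 - 15 ≡ 12; y = λ·(3 - 12) - 10 ≡ 7. → (12, 7)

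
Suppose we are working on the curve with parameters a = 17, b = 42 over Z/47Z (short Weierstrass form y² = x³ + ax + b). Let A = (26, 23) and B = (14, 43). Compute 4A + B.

(2, 15)

First 4A:
Repeated addition: build up to 4A.
2A: tangent at (26, 23): λ = (3·26² + 17)/(2·23) ≡ 24/46. 46⁻¹ ≡ 46 (mod 47), so λ ≡ 24·46 ≡ 23.
  x = λ² - 26 - 26 = 529 - 52 ≡ 7; y = λ·(26 - 7) - 23 ≡ 38. → (7, 38)
3A: (7, 38) + (26, 23). λ = (23 - 38)/(26 - 7) ≡ 32/19 mod 47. 19⁻¹ ≡ 5 (mod 47), so λ ≡ 19.
  x = λ² - 7 - 26 = 361 - 33 ≡ 46; y = λ·(7 - 46) - 38 ≡ 20. → (46, 20)
4A: (46, 20) + (26, 23). λ = (23 - 20)/(26 - 46) ≡ 3/27 mod 47. 27⁻¹ ≡ 7 (mod 47), so λ ≡ 21.
  x = λ² - 46 - 26 = 441 - 72 ≡ 40; y = λ·(46 - 40) - 20 ≡ 12. → (40, 12)
4A = (40, 12).
Finally 4A + B:
(40, 12) + (14, 43). λ = (43 - 12)/(14 - 40) ≡ 31/21 mod 47. 21⁻¹ ≡ 9 (mod 47) since 21·9 = 189 ≡ 1, so λ ≡ 44.
  x = λ² - 40 - 14 = 1936 - 54 ≡ 2; y = λ·(40 - 2) - 12 ≡ 15. → (2, 15)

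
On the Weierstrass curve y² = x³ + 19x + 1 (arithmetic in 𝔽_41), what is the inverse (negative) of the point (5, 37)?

-(5, 37) = (5, -37 mod 41) = (5, 4).

(5, 4)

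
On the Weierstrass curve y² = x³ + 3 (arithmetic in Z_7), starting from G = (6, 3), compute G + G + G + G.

Repeated addition: build up to 4G.
2G: tangent at (6, 3): λ = (3·6² + 0)/(2·3) ≡ 3/6. 6⁻¹ ≡ 6 (mod 7), so λ ≡ 3·6 ≡ 4.
  x = λ² - 6 - 6 = 16 - 12 ≡ 4; y = λ·(6 - 4) - 3 ≡ 5. → (4, 5)
3G: (4, 5) + (6, 3). λ = (3 - 5)/(6 - 4) ≡ 5/2 mod 7. 2⁻¹ ≡ 4 (mod 7), so λ ≡ 6.
  x = λ² - 4 - 6 = 36 - 10 ≡ 5; y = λ·(4 - 5) - 5 ≡ 3. → (5, 3)
4G: (5, 3) + (6, 3). λ = (3 - 3)/(6 - 5) ≡ 0/1 mod 7. 1⁻¹ ≡ 1 (mod 7) since 1·1 = 1 ≡ 1, so λ ≡ 0.
  x = λ² - 5 - 6 = 0 - 11 ≡ 3; y = λ·(5 - 3) - 3 ≡ 4. → (3, 4)

(3, 4)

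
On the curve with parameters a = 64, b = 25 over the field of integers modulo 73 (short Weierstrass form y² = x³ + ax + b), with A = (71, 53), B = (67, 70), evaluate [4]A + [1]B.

(5, 55)

First 4A:
Double-and-add on 4 = (100)₂. Start with A = (71, 53) for the leading 1-bit.
double: tangent at (71, 53): λ = (3·71² + 64)/(2·53) ≡ 3/33. 33⁻¹ ≡ 31 (mod 73), so λ ≡ 3·31 ≡ 20.
  x = λ² - 71 - 71 = 400 - 142 ≡ 39; y = λ·(71 - 39) - 53 ≡ 3. → (39, 3)
double: tangent at (39, 3): λ = (3·39² + 64)/(2·3) ≡ 28/6. 6⁻¹ ≡ 61 (mod 73), so λ ≡ 28·61 ≡ 29.
  x = λ² - 39 - 39 = 841 - 78 ≡ 33; y = λ·(39 - 33) - 3 ≡ 25. → (33, 25)
4A = (33, 25).
Finally 4A + B:
(33, 25) + (67, 70). λ = (70 - 25)/(67 - 33) ≡ 45/34 mod 73. 34⁻¹ ≡ 58 (mod 73), so λ ≡ 55.
  x = λ² - 33 - 67 = 3025 - 100 ≡ 5; y = λ·(33 - 5) - 25 ≡ 55. → (5, 55)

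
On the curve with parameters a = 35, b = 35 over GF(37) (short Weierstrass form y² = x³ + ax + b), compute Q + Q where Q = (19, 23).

tangent at (19, 23): λ = (3·19² + 35)/(2·23) ≡ 8/9. 9⁻¹ ≡ 33 (mod 37) since 9·33 = 297 ≡ 1, so λ ≡ 8·33 ≡ 5.
  x = λ² - 19 - 19 = 25 - 38 ≡ 24; y = λ·(19 - 24) - 23 ≡ 26. → (24, 26)

(24, 26)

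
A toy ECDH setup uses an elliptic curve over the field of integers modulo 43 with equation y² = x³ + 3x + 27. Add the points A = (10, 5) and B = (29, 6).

(42, 25)

(10, 5) + (29, 6). λ = (6 - 5)/(29 - 10) ≡ 1/19 mod 43. 19⁻¹ ≡ 34 (mod 43) since 19·34 = 646 ≡ 1, so λ ≡ 34.
  x = λ² - 10 - 29 = 1156 - 39 ≡ 42; y = λ·(10 - 42) - 5 ≡ 25. → (42, 25)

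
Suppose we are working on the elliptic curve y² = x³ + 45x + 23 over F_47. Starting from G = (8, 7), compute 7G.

Double-and-add on 7 = (111)₂. Start with G = (8, 7) for the leading 1-bit.
double: tangent at (8, 7): λ = (3·8² + 45)/(2·7) ≡ 2/14. 14⁻¹ ≡ 37 (mod 47), so λ ≡ 2·37 ≡ 27.
  x = λ² - 8 - 8 = 729 - 16 ≡ 8; y = λ·(8 - 8) - 7 ≡ 40. → (8, 40)
add G: (8, 40) + (8, 7): same x and y₁ ≡ -y₂, so the sum is O.
double: O + O = O (identity).
add G: O + (8, 7) = (8, 7) (identity).

(8, 7)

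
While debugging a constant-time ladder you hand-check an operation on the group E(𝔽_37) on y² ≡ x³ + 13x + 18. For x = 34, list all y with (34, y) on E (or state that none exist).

10, 27

x³ + 13x + 18 = 39764 ≡ 26 (mod 37).
Square roots of 26 mod 37: 10 and 27 (since 10² = 100 ≡ 26).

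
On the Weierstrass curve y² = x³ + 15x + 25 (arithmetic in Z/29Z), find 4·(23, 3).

(11, 10)

Write Q = (23, 3).
Repeated addition: build up to 4Q.
2Q: tangent at (23, 3): λ = (3·23² + 15)/(2·3) ≡ 7/6. 6⁻¹ ≡ 5 (mod 29), so λ ≡ 7·5 ≡ 6.
  x = λ² - 23 - 23 = 36 - 46 ≡ 19; y = λ·(23 - 19) - 3 ≡ 21. → (19, 21)
3Q: (19, 21) + (23, 3). λ = (3 - 21)/(23 - 19) ≡ 11/4 mod 29. 4⁻¹ ≡ 22 (mod 29) since 4·22 = 88 ≡ 1, so λ ≡ 10.
  x = λ² - 19 - 23 = 100 - 42 ≡ 0; y = λ·(19 - 0) - 21 ≡ 24. → (0, 24)
4Q: (0, 24) + (23, 3). λ = (3 - 24)/(23 - 0) ≡ 8/23 mod 29. 23⁻¹ ≡ 24 (mod 29), so λ ≡ 18.
  x = λ² - 0 - 23 = 324 - 23 ≡ 11; y = λ·(0 - 11) - 24 ≡ 10. → (11, 10)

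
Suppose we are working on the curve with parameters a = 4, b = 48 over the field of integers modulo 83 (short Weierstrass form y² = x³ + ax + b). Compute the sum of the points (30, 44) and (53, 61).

(30, 44) + (53, 61). λ = (61 - 44)/(53 - 30) ≡ 17/23 mod 83. 23⁻¹ ≡ 65 (mod 83), so λ ≡ 26.
  x = λ² - 30 - 53 = 676 - 83 ≡ 12; y = λ·(30 - 12) - 44 ≡ 9. → (12, 9)

(12, 9)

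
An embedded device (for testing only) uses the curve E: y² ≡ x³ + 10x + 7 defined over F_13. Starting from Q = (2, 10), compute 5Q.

(8, 1)

Double-and-add on 5 = (101)₂. Start with Q = (2, 10) for the leading 1-bit.
double: tangent at (2, 10): λ = (3·2² + 10)/(2·10) ≡ 9/7. 7⁻¹ ≡ 2 (mod 13) since 7·2 = 14 ≡ 1, so λ ≡ 9·2 ≡ 5.
  x = λ² - 2 - 2 = 25 - 4 ≡ 8; y = λ·(2 - 8) - 10 ≡ 12. → (8, 12)
double: tangent at (8, 12): λ = (3·8² + 10)/(2·12) ≡ 7/11. 11⁻¹ ≡ 6 (mod 13), so λ ≡ 7·6 ≡ 3.
  x = λ² - 8 - 8 = 9 - 16 ≡ 6; y = λ·(8 - 6) - 12 ≡ 7. → (6, 7)
add Q: (6, 7) + (2, 10). λ = (10 - 7)/(2 - 6) ≡ 3/9 mod 13. 9⁻¹ ≡ 3 (mod 13), so λ ≡ 9.
  x = λ² - 6 - 2 = 81 - 8 ≡ 8; y = λ·(6 - 8) - 7 ≡ 1. → (8, 1)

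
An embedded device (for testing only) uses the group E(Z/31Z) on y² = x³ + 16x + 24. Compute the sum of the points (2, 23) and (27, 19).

(2, 23) + (27, 19). λ = (19 - 23)/(27 - 2) ≡ 27/25 mod 31. 25⁻¹ ≡ 5 (mod 31) since 25·5 = 125 ≡ 1, so λ ≡ 11.
  x = λ² - 2 - 27 = 121 - 29 ≡ 30; y = λ·(2 - 30) - 23 ≡ 10. → (30, 10)

(30, 10)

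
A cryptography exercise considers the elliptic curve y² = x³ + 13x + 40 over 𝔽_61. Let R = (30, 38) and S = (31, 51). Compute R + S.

(30, 38) + (31, 51). λ = (51 - 38)/(31 - 30) ≡ 13/1 mod 61. 1⁻¹ ≡ 1 (mod 61), so λ ≡ 13.
  x = λ² - 30 - 31 = 169 - 61 ≡ 47; y = λ·(30 - 47) - 38 ≡ 46. → (47, 46)

(47, 46)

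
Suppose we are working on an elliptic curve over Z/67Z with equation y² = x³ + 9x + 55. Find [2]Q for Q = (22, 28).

(10, 41)

tangent at (22, 28): λ = (3·22² + 9)/(2·28) ≡ 54/56. 56⁻¹ ≡ 6 (mod 67), so λ ≡ 54·6 ≡ 56.
  x = λ² - 22 - 22 = 3136 - 44 ≡ 10; y = λ·(22 - 10) - 28 ≡ 41. → (10, 41)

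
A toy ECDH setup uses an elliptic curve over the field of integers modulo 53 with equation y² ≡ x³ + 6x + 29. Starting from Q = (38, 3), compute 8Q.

Double-and-add on 8 = (1000)₂. Start with Q = (38, 3) for the leading 1-bit.
double: tangent at (38, 3): λ = (3·38² + 6)/(2·3) ≡ 45/6. 6⁻¹ ≡ 9 (mod 53) since 6·9 = 54 ≡ 1, so λ ≡ 45·9 ≡ 34.
  x = λ² - 38 - 38 = 1156 - 76 ≡ 20; y = λ·(38 - 20) - 3 ≡ 26. → (20, 26)
double: tangent at (20, 26): λ = (3·20² + 6)/(2·26) ≡ 40/52. 52⁻¹ ≡ 52 (mod 53), so λ ≡ 40·52 ≡ 13.
  x = λ² - 20 - 20 = 169 - 40 ≡ 23; y = λ·(20 - 23) - 26 ≡ 41. → (23, 41)
double: tangent at (23, 41): λ = (3·23² + 6)/(2·41) ≡ 3/29. 29⁻¹ ≡ 11 (mod 53), so λ ≡ 3·11 ≡ 33.
  x = λ² - 23 - 23 = 1089 - 46 ≡ 36; y = λ·(23 - 36) - 41 ≡ 7. → (36, 7)

(36, 7)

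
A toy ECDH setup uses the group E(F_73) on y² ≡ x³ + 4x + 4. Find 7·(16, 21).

Write P = (16, 21).
Repeated addition: build up to 7P.
2P: tangent at (16, 21): λ = (3·16² + 4)/(2·21) ≡ 42/42. 42⁻¹ ≡ 40 (mod 73) since 42·40 = 1680 ≡ 1, so λ ≡ 42·40 ≡ 1.
  x = λ² - 16 - 16 = 1 - 32 ≡ 42; y = λ·(16 - 42) - 21 ≡ 26. → (42, 26)
3P: (42, 26) + (16, 21). λ = (21 - 26)/(16 - 42) ≡ 68/47 mod 73. 47⁻¹ ≡ 14 (mod 73) since 47·14 = 658 ≡ 1, so λ ≡ 3.
  x = λ² - 42 - 16 = 9 - 58 ≡ 24; y = λ·(42 - 24) - 26 ≡ 28. → (24, 28)
4P: (24, 28) + (16, 21). λ = (21 - 28)/(16 - 24) ≡ 66/65 mod 73. 65⁻¹ ≡ 9 (mod 73), so λ ≡ 10.
  x = λ² - 24 - 16 = 100 - 40 ≡ 60; y = λ·(24 - 60) - 28 ≡ 50. → (60, 50)
5P: (60, 50) + (16, 21). λ = (21 - 50)/(16 - 60) ≡ 44/29 mod 73. 29⁻¹ ≡ 68 (mod 73) since 29·68 = 1972 ≡ 1, so λ ≡ 72.
  x = λ² - 60 - 16 = 5184 - 76 ≡ 71; y = λ·(60 - 71) - 50 ≡ 34. → (71, 34)
6P: (71, 34) + (16, 21). λ = (21 - 34)/(16 - 71) ≡ 60/18 mod 73. 18⁻¹ ≡ 69 (mod 73), so λ ≡ 52.
  x = λ² - 71 - 16 = 2704 - 87 ≡ 62; y = λ·(71 - 62) - 34 ≡ 69. → (62, 69)
7P: (62, 69) + (16, 21). λ = (21 - 69)/(16 - 62) ≡ 25/27 mod 73. 27⁻¹ ≡ 46 (mod 73), so λ ≡ 55.
  x = λ² - 62 - 16 = 3025 - 78 ≡ 27; y = λ·(62 - 27) - 69 ≡ 31. → (27, 31)

(27, 31)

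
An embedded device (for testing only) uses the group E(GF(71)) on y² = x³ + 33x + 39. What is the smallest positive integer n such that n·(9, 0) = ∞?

2P: (9, 0) + (9, 0): same x and y₁ ≡ -y₂, so the sum is ∞.
2P = ∞, so the order is 2.

2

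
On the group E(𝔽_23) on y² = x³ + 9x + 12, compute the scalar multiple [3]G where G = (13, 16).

O

Repeated addition: build up to 3G.
2G: tangent at (13, 16): λ = (3·13² + 9)/(2·16) ≡ 10/9. 9⁻¹ ≡ 18 (mod 23), so λ ≡ 10·18 ≡ 19.
  x = λ² - 13 - 13 = 361 - 26 ≡ 13; y = λ·(13 - 13) - 16 ≡ 7. → (13, 7)
3G: (13, 7) + (13, 16): same x and y₁ ≡ -y₂, so the sum is O.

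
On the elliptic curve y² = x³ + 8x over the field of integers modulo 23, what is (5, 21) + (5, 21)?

(8, 1)

tangent at (5, 21): λ = (3·5² + 8)/(2·21) ≡ 14/19. 19⁻¹ ≡ 17 (mod 23) since 19·17 = 323 ≡ 1, so λ ≡ 14·17 ≡ 8.
  x = λ² - 5 - 5 = 64 - 10 ≡ 8; y = λ·(5 - 8) - 21 ≡ 1. → (8, 1)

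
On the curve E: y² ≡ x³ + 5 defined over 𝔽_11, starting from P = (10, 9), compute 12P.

O

Repeated addition: build up to 12P.
2P: tangent at (10, 9): λ = (3·10² + 0)/(2·9) ≡ 3/7. 7⁻¹ ≡ 8 (mod 11), so λ ≡ 3·8 ≡ 2.
  x = λ² - 10 - 10 = 4 - 20 ≡ 6; y = λ·(10 - 6) - 9 ≡ 10. → (6, 10)
3P: (6, 10) + (10, 9). λ = (9 - 10)/(10 - 6) ≡ 10/4 mod 11. 4⁻¹ ≡ 3 (mod 11), so λ ≡ 8.
  x = λ² - 6 - 10 = 64 - 16 ≡ 4; y = λ·(6 - 4) - 10 ≡ 6. → (4, 6)
4P: (4, 6) + (10, 9). λ = (9 - 6)/(10 - 4) ≡ 3/6 mod 11. 6⁻¹ ≡ 2 (mod 11), so λ ≡ 6.
  x = λ² - 4 - 10 = 36 - 14 ≡ 0; y = λ·(4 - 0) - 6 ≡ 7. → (0, 7)
5P: (0, 7) + (10, 9). λ = (9 - 7)/(10 - 0) ≡ 2/10 mod 11. 10⁻¹ ≡ 10 (mod 11), so λ ≡ 9.
  x = λ² - 0 - 10 = 81 - 10 ≡ 5; y = λ·(0 - 5) - 7 ≡ 3. → (5, 3)
6P: (5, 3) + (10, 9). λ = (9 - 3)/(10 - 5) ≡ 6/5 mod 11. 5⁻¹ ≡ 9 (mod 11), so λ ≡ 10.
  x = λ² - 5 - 10 = 100 - 15 ≡ 8; y = λ·(5 - 8) - 3 ≡ 0. → (8, 0)
7P: (8, 0) + (10, 9). λ = (9 - 0)/(10 - 8) ≡ 9/2 mod 11. 2⁻¹ ≡ 6 (mod 11), so λ ≡ 10.
  x = λ² - 8 - 10 = 100 - 18 ≡ 5; y = λ·(8 - 5) - 0 ≡ 8. → (5, 8)
8P: (5, 8) + (10, 9). λ = (9 - 8)/(10 - 5) ≡ 1/5 mod 11. 5⁻¹ ≡ 9 (mod 11) since 5·9 = 45 ≡ 1, so λ ≡ 9.
  x = λ² - 5 - 10 = 81 - 15 ≡ 0; y = λ·(5 - 0) - 8 ≡ 4. → (0, 4)
9P: (0, 4) + (10, 9). λ = (9 - 4)/(10 - 0) ≡ 5/10 mod 11. 10⁻¹ ≡ 10 (mod 11), so λ ≡ 6.
  x = λ² - 0 - 10 = 36 - 10 ≡ 4; y = λ·(0 - 4) - 4 ≡ 5. → (4, 5)
10P: (4, 5) + (10, 9). λ = (9 - 5)/(10 - 4) ≡ 4/6 mod 11. 6⁻¹ ≡ 2 (mod 11), so λ ≡ 8.
  x = λ² - 4 - 10 = 64 - 14 ≡ 6; y = λ·(4 - 6) - 5 ≡ 1. → (6, 1)
11P: (6, 1) + (10, 9). λ = (9 - 1)/(10 - 6) ≡ 8/4 mod 11. 4⁻¹ ≡ 3 (mod 11) since 4·3 = 12 ≡ 1, so λ ≡ 2.
  x = λ² - 6 - 10 = 4 - 16 ≡ 10; y = λ·(6 - 10) - 1 ≡ 2. → (10, 2)
12P: (10, 2) + (10, 9): same x and y₁ ≡ -y₂, so the sum is 𝒪.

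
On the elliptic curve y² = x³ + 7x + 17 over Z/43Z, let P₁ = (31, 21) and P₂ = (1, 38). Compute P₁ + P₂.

(15, 33)

(31, 21) + (1, 38). λ = (38 - 21)/(1 - 31) ≡ 17/13 mod 43. 13⁻¹ ≡ 10 (mod 43) since 13·10 = 130 ≡ 1, so λ ≡ 41.
  x = λ² - 31 - 1 = 1681 - 32 ≡ 15; y = λ·(31 - 15) - 21 ≡ 33. → (15, 33)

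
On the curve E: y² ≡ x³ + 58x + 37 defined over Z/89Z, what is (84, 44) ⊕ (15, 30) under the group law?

(84, 44) + (15, 30). λ = (30 - 44)/(15 - 84) ≡ 75/20 mod 89. 20⁻¹ ≡ 49 (mod 89), so λ ≡ 26.
  x = λ² - 84 - 15 = 676 - 99 ≡ 43; y = λ·(84 - 43) - 44 ≡ 43. → (43, 43)

(43, 43)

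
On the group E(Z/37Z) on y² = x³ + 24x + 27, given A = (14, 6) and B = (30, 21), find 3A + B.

First 3A:
Repeated addition: build up to 3A.
2A: tangent at (14, 6): λ = (3·14² + 24)/(2·6) ≡ 20/12. 12⁻¹ ≡ 34 (mod 37), so λ ≡ 20·34 ≡ 14.
  x = λ² - 14 - 14 = 196 - 28 ≡ 20; y = λ·(14 - 20) - 6 ≡ 21. → (20, 21)
3A: (20, 21) + (14, 6). λ = (6 - 21)/(14 - 20) ≡ 22/31 mod 37. 31⁻¹ ≡ 6 (mod 37), so λ ≡ 21.
  x = λ² - 20 - 14 = 441 - 34 ≡ 0; y = λ·(20 - 0) - 21 ≡ 29. → (0, 29)
3A = (0, 29).
Finally 3A + B:
(0, 29) + (30, 21). λ = (21 - 29)/(30 - 0) ≡ 29/30 mod 37. 30⁻¹ ≡ 21 (mod 37), so λ ≡ 17.
  x = λ² - 0 - 30 = 289 - 30 ≡ 0; y = λ·(0 - 0) - 29 ≡ 8. → (0, 8)

(0, 8)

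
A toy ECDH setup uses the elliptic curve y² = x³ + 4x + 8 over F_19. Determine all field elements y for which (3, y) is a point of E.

3, 16

x³ + 4x + 8 = 47 ≡ 9 (mod 19).
Square roots of 9 mod 19: 3 and 16 (since 3² = 9 ≡ 9).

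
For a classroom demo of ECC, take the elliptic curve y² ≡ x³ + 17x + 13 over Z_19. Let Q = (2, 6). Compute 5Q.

(17, 3)

Double-and-add on 5 = (101)₂. Start with Q = (2, 6) for the leading 1-bit.
double: tangent at (2, 6): λ = (3·2² + 17)/(2·6) ≡ 10/12. 12⁻¹ ≡ 8 (mod 19) since 12·8 = 96 ≡ 1, so λ ≡ 10·8 ≡ 4.
  x = λ² - 2 - 2 = 16 - 4 ≡ 12; y = λ·(2 - 12) - 6 ≡ 11. → (12, 11)
double: tangent at (12, 11): λ = (3·12² + 17)/(2·11) ≡ 12/3. 3⁻¹ ≡ 13 (mod 19) since 3·13 = 39 ≡ 1, so λ ≡ 12·13 ≡ 4.
  x = λ² - 12 - 12 = 16 - 24 ≡ 11; y = λ·(12 - 11) - 11 ≡ 12. → (11, 12)
add Q: (11, 12) + (2, 6). λ = (6 - 12)/(2 - 11) ≡ 13/10 mod 19. 10⁻¹ ≡ 2 (mod 19) since 10·2 = 20 ≡ 1, so λ ≡ 7.
  x = λ² - 11 - 2 = 49 - 13 ≡ 17; y = λ·(11 - 17) - 12 ≡ 3. → (17, 3)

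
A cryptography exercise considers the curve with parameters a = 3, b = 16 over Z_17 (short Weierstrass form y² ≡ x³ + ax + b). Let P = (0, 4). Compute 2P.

tangent at (0, 4): λ = (3·0² + 3)/(2·4) ≡ 3/8. 8⁻¹ ≡ 15 (mod 17) since 8·15 = 120 ≡ 1, so λ ≡ 3·15 ≡ 11.
  x = λ² - 0 - 0 = 121 - 0 ≡ 2; y = λ·(0 - 2) - 4 ≡ 8. → (2, 8)

(2, 8)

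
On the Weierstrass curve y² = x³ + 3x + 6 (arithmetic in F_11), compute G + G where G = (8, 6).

tangent at (8, 6): λ = (3·8² + 3)/(2·6) ≡ 8/1. 1⁻¹ ≡ 1 (mod 11), so λ ≡ 8·1 ≡ 8.
  x = λ² - 8 - 8 = 64 - 16 ≡ 4; y = λ·(8 - 4) - 6 ≡ 4. → (4, 4)

(4, 4)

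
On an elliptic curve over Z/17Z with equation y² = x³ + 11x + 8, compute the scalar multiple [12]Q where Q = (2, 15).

O

Double-and-add on 12 = (1100)₂. Start with Q = (2, 15) for the leading 1-bit.
double: tangent at (2, 15): λ = (3·2² + 11)/(2·15) ≡ 6/13. 13⁻¹ ≡ 4 (mod 17) since 13·4 = 52 ≡ 1, so λ ≡ 6·4 ≡ 7.
  x = λ² - 2 - 2 = 49 - 4 ≡ 11; y = λ·(2 - 11) - 15 ≡ 7. → (11, 7)
add Q: (11, 7) + (2, 15). λ = (15 - 7)/(2 - 11) ≡ 8/8 mod 17. 8⁻¹ ≡ 15 (mod 17) since 8·15 = 120 ≡ 1, so λ ≡ 1.
  x = λ² - 11 - 2 = 1 - 13 ≡ 5; y = λ·(11 - 5) - 7 ≡ 16. → (5, 16)
double: tangent at (5, 16): λ = (3·5² + 11)/(2·16) ≡ 1/15. 15⁻¹ ≡ 8 (mod 17) since 15·8 = 120 ≡ 1, so λ ≡ 1·8 ≡ 8.
  x = λ² - 5 - 5 = 64 - 10 ≡ 3; y = λ·(5 - 3) - 16 ≡ 0. → (3, 0)
double: (3, 0) + (3, 0): same x and y₁ ≡ -y₂, so the sum is O.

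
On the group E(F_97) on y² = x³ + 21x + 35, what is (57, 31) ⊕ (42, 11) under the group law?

(57, 31) + (42, 11). λ = (11 - 31)/(42 - 57) ≡ 77/82 mod 97. 82⁻¹ ≡ 84 (mod 97) since 82·84 = 6888 ≡ 1, so λ ≡ 66.
  x = λ² - 57 - 42 = 4356 - 99 ≡ 86; y = λ·(57 - 86) - 31 ≡ 92. → (86, 92)

(86, 92)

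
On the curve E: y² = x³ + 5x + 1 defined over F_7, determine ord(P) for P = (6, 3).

12

2P: tangent at (6, 3): λ = (3·6² + 5)/(2·3) ≡ 1/6. 6⁻¹ ≡ 6 (mod 7) since 6·6 = 36 ≡ 1, so λ ≡ 1·6 ≡ 6.
  x = λ² - 6 - 6 = 36 - 12 ≡ 3; y = λ·(6 - 3) - 3 ≡ 1. → (3, 1)
3P: (3, 1) + (6, 3). λ = (3 - 1)/(6 - 3) ≡ 2/3 mod 7. 3⁻¹ ≡ 5 (mod 7), so λ ≡ 3.
  x = λ² - 3 - 6 = 9 - 9 ≡ 0; y = λ·(3 - 0) - 1 ≡ 1. → (0, 1)
4P: (0, 1) + (6, 3). λ = (3 - 1)/(6 - 0) ≡ 2/6 mod 7. 6⁻¹ ≡ 6 (mod 7) since 6·6 = 36 ≡ 1, so λ ≡ 5.
  x = λ² - 0 - 6 = 25 - 6 ≡ 5; y = λ·(0 - 5) - 1 ≡ 2. → (5, 2)
5P: (5, 2) + (6, 3). λ = (3 - 2)/(6 - 5) ≡ 1/1 mod 7. 1⁻¹ ≡ 1 (mod 7), so λ ≡ 1.
  x = λ² - 5 - 6 = 1 - 11 ≡ 4; y = λ·(5 - 4) - 2 ≡ 6. → (4, 6)
6P: (4, 6) + (6, 3). λ = (3 - 6)/(6 - 4) ≡ 4/2 mod 7. 2⁻¹ ≡ 4 (mod 7) since 2·4 = 8 ≡ 1, so λ ≡ 2.
  x = λ² - 4 - 6 = 4 - 10 ≡ 1; y = λ·(4 - 1) - 6 ≡ 0. → (1, 0)
7P: (1, 0) + (6, 3). λ = (3 - 0)/(6 - 1) ≡ 3/5 mod 7. 5⁻¹ ≡ 3 (mod 7), so λ ≡ 2.
  x = λ² - 1 - 6 = 4 - 7 ≡ 4; y = λ·(1 - 4) - 0 ≡ 1. → (4, 1)
8P: (4, 1) + (6, 3). λ = (3 - 1)/(6 - 4) ≡ 2/2 mod 7. 2⁻¹ ≡ 4 (mod 7) since 2·4 = 8 ≡ 1, so λ ≡ 1.
  x = λ² - 4 - 6 = 1 - 10 ≡ 5; y = λ·(4 - 5) - 1 ≡ 5. → (5, 5)
9P: (5, 5) + (6, 3). λ = (3 - 5)/(6 - 5) ≡ 5/1 mod 7. 1⁻¹ ≡ 1 (mod 7), so λ ≡ 5.
  x = λ² - 5 - 6 = 25 - 11 ≡ 0; y = λ·(5 - 0) - 5 ≡ 6. → (0, 6)
10P: (0, 6) + (6, 3). λ = (3 - 6)/(6 - 0) ≡ 4/6 mod 7. 6⁻¹ ≡ 6 (mod 7) since 6·6 = 36 ≡ 1, so λ ≡ 3.
  x = λ² - 0 - 6 = 9 - 6 ≡ 3; y = λ·(0 - 3) - 6 ≡ 6. → (3, 6)
11P: (3, 6) + (6, 3). λ = (3 - 6)/(6 - 3) ≡ 4/3 mod 7. 3⁻¹ ≡ 5 (mod 7), so λ ≡ 6.
  x = λ² - 3 - 6 = 36 - 9 ≡ 6; y = λ·(3 - 6) - 6 ≡ 4. → (6, 4)
12P: (6, 4) + (6, 3): same x and y₁ ≡ -y₂, so the sum is the point at infinity.
12P = the point at infinity, so the order is 12.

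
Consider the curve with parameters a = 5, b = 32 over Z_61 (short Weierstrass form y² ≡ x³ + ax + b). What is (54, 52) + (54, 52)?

(10, 17)

tangent at (54, 52): λ = (3·54² + 5)/(2·52) ≡ 30/43. 43⁻¹ ≡ 44 (mod 61), so λ ≡ 30·44 ≡ 39.
  x = λ² - 54 - 54 = 1521 - 108 ≡ 10; y = λ·(54 - 10) - 52 ≡ 17. → (10, 17)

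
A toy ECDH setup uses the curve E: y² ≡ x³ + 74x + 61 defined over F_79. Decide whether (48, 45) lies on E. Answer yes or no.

yes

y² = 45² ≡ 50; x³ + 74x + 61 = 114205 ≡ 50 (mod 79). 50 = 50.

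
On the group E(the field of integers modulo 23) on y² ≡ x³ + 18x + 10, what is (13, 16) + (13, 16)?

(6, 9)

tangent at (13, 16): λ = (3·13² + 18)/(2·16) ≡ 19/9. 9⁻¹ ≡ 18 (mod 23) since 9·18 = 162 ≡ 1, so λ ≡ 19·18 ≡ 20.
  x = λ² - 13 - 13 = 400 - 26 ≡ 6; y = λ·(13 - 6) - 16 ≡ 9. → (6, 9)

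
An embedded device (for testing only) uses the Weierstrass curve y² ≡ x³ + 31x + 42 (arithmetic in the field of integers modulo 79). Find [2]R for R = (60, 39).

tangent at (60, 39): λ = (3·60² + 31)/(2·39) ≡ 8/78. 78⁻¹ ≡ 78 (mod 79) since 78·78 = 6084 ≡ 1, so λ ≡ 8·78 ≡ 71.
  x = λ² - 60 - 60 = 5041 - 120 ≡ 23; y = λ·(60 - 23) - 39 ≡ 60. → (23, 60)

(23, 60)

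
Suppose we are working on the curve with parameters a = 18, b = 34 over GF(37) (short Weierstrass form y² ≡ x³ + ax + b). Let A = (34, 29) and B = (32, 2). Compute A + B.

(33, 3)

(34, 29) + (32, 2). λ = (2 - 29)/(32 - 34) ≡ 10/35 mod 37. 35⁻¹ ≡ 18 (mod 37), so λ ≡ 32.
  x = λ² - 34 - 32 = 1024 - 66 ≡ 33; y = λ·(34 - 33) - 29 ≡ 3. → (33, 3)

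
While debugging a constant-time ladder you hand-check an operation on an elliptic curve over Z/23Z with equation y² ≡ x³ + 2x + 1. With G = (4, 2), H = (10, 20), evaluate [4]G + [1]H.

First 4G:
Double-and-add on 4 = (100)₂. Start with G = (4, 2) for the leading 1-bit.
double: tangent at (4, 2): λ = (3·4² + 2)/(2·2) ≡ 4/4. 4⁻¹ ≡ 6 (mod 23), so λ ≡ 4·6 ≡ 1.
  x = λ² - 4 - 4 = 1 - 8 ≡ 16; y = λ·(4 - 16) - 2 ≡ 9. → (16, 9)
double: tangent at (16, 9): λ = (3·16² + 2)/(2·9) ≡ 11/18. 18⁻¹ ≡ 9 (mod 23) since 18·9 = 162 ≡ 1, so λ ≡ 11·9 ≡ 7.
  x = λ² - 16 - 16 = 49 - 32 ≡ 17; y = λ·(16 - 17) - 9 ≡ 7. → (17, 7)
4G = (17, 7).
Finally 4G + H:
(17, 7) + (10, 20). λ = (20 - 7)/(10 - 17) ≡ 13/16 mod 23. 16⁻¹ ≡ 13 (mod 23) since 16·13 = 208 ≡ 1, so λ ≡ 8.
  x = λ² - 17 - 10 = 64 - 27 ≡ 14; y = λ·(17 - 14) - 7 ≡ 17. → (14, 17)

(14, 17)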